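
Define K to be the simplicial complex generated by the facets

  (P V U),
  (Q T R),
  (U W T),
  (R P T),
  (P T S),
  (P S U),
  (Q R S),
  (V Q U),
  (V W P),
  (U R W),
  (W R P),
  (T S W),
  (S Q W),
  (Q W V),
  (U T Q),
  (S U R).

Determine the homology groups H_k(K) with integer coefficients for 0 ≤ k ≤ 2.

Order the vertices as P < Q < R < S < T < U < V < W. Listing each simplex with vertices in this order, K has dimension 2 with simplices:

  0-simplices (8): P, Q, R, S, T, U, V, W
  1-simplices (24): PR, PS, PT, PU, PV, PW, QR, QS, QT, QU, QV, QW, RS, RT, RU, RW, ST, SU, SW, TU, TW, UV, UW, VW
  2-simplices (16): PRT, PRW, PST, PSU, PUV, PVW, QRS, QRT, QSW, QTU, QUV, QVW, RSU, RUW, STW, TUW

Hence C_0 ≅ Z^8, C_1 ≅ Z^24, C_2 ≅ Z^16.

Boundary ∂_1: C_1 → C_0 sends each edge [p,q] (with p < q) to q − p. For instance
  ∂TW = W − T.
This gives a 8×24 integer matrix of rank 7; reducing to Smith normal form yields diagonal entries (1,1,1,1,1,1,1).

The boundary map ∂_2: C_2 → C_1 acts by ∂[p,q,r] = [q,r] − [p,r] + [p,q]. For instance
  ∂QRS = RS − QS + QR,
  ∂QTU = TU − QU + QT.
The 24×16 boundary matrix has rank 15 and Smith normal form diag(1,1,1,1,1,1,1,1,1,1,1,1,1,1,1).

Computing H_k = (kernel of ∂_k) / (image of ∂_{k+1}):

  H_0: rank C_0 − rank ∂_1 = 8 − 7 = 1, and the invariant factors of ∂_1 are all 1, so H_0 = Z.
  H_1: rank ker ∂_1 − rank ∂_2 = (24 − 7) − 15 = 2, and the invariant factors of ∂_2 are all 1, so H_1 = Z^2.
  H_2: rank ker ∂_2 − rank ∂_3 = (16 − 15) − 0 = 1, and there is no ∂_3, so H_2 = Z.

H_0 = Z,  H_1 = Z^2,  H_2 = Z.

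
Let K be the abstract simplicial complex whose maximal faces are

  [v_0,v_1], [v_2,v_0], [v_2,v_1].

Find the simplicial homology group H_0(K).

K has 3 vertices, 3 edges.
rank ∂_0 = 0, rank ∂_1 = 2 ⇒ b_0 = 3 − 0 − 2 = 1; all invariant factors of ∂_1 are 1 so no torsion. So H_0 = Z.

H_0 = Z.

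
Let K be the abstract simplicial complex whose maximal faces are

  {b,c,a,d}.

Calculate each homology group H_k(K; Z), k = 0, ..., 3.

H_0 = Z,  H_1 = 0,  H_2 = 0,  H_3 = 0.

K has 4 vertices, 6 edges, 4 triangles, 1 3-simplex.
rank ∂_0 = 0, rank ∂_1 = 3 ⇒ b_0 = 4 − 0 − 3 = 1; all invariant factors of ∂_1 are 1 so no torsion. So H_0 = Z.
rank ∂_1 = 3, rank ∂_2 = 3 ⇒ b_1 = 6 − 3 − 3 = 0; all invariant factors of ∂_2 are 1 so no torsion. So H_1 = 0.
rank ∂_2 = 3, rank ∂_3 = 1 ⇒ b_2 = 4 − 3 − 1 = 0; all invariant factors of ∂_3 are 1 so no torsion. So H_2 = 0.
rank ∂_3 = 1, rank ∂_4 = 0 ⇒ b_3 = 1 − 1 − 0 = 0. So H_3 = 0.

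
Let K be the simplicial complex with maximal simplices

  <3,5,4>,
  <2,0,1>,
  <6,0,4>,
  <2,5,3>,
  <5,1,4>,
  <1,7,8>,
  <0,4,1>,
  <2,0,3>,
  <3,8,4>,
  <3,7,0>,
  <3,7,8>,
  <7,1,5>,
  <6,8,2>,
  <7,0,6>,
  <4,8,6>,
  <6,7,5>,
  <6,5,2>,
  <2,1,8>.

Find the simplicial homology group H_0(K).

H_0 ≅ Z.

Fix the vertex order 0 < 1 < 2 < 3 < 4 < 5 < 6 < 7 < 8 and write every simplex with vertices in increasing order. Then dim K = 2 and the simplices of K are:

  0-simplices (9): [0], [1], [2], [3], [4], [5], [6], [7], [8]
  1-simplices (27): (27 of them)
  2-simplices (18): [0,1,2], [0,1,4], [0,2,3], [0,3,7], [0,4,6], [0,6,7], [1,2,8], [1,4,5], [1,5,7], [1,7,8], [2,3,5], [2,5,6], [2,6,8], [3,4,5], [3,4,8], [3,7,8], [4,6,8], [5,6,7]

Hence C_0 ≅ Z^9, C_1 ≅ Z^27, C_2 ≅ Z^18.

Boundary ∂_1: C_1 → C_0 is given by ∂[p,q] = [q] − [p]. For instance
  ∂[4,8] = [8] − [4].
This gives a 9×27 integer matrix of rank 8; reducing to Smith normal form yields diagonal entries (1,1,1,1,1,1,1,1).

Boundary ∂_2: C_2 → C_1 acts by ∂[p,q,r] = [q,r] − [p,r] + [p,q]. For instance
  ∂[1,2,8] = [2,8] − [1,8] + [1,2],
  ∂[2,5,6] = [5,6] − [2,6] + [2,5].
As a 27×18 matrix over Z this has rank 17, with invariant factors (1,1,1,1,1,1,1,1,1,1,1,1,1,1,1,1,1).

Now H_k = ker ∂_k / im ∂_{k+1}, so:

  H_0: rank C_0 − rank ∂_1 = 9 − 8 = 1, and the invariant factors of ∂_1 are all 1, so H_0 ≅ Z.

(K is a triangulation of the torus T^2.)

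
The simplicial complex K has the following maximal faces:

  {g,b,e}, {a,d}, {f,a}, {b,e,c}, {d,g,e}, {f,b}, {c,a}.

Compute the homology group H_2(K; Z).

H_2 = 0.

Order the vertices as a < b < c < d < e < f < g. Listing each simplex with vertices in this order, K has dimension 2 with simplices:

  0-simplices (7): a, b, c, d, e, f, g
  1-simplices (11): ac, ad, af, bc, be, bf, bg, ce, de, dg, eg
  2-simplices (3): bce, beg, deg

so the chain groups are C_0 ≅ Z^7, C_1 ≅ Z^11, C_2 ≅ Z^3.

Boundary ∂_1: C_1 → C_0 maps an edge to its endpoints' difference, ∂[p,q] = q − p. For instance
  ∂ce = e − c.
As a 7×11 matrix over Z this has rank 6, with invariant factors (1,1,1,1,1,1).

The boundary map ∂_2: C_2 → C_1 acts by ∂[p,q,r] = [q,r] − [p,r] + [p,q]. For instance
  ∂beg = eg − bg + be,
  ∂bce = ce − be + bc.
This gives a 11×3 integer matrix of rank 3; reducing to Smith normal form yields diagonal entries (1,1,1).

From H_k ≅ ker(∂_k) / im(∂_{k+1}) we obtain:

  H_2: rank ker ∂_2 − rank ∂_3 = (3 − 3) − 0 = 0, and there is no ∂_3, so H_2 = 0.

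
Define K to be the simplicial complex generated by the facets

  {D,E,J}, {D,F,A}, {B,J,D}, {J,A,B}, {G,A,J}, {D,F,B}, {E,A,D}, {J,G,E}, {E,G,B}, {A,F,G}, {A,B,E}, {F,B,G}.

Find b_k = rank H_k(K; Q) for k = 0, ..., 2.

b_0 = 1, b_1 = 0, b_2 = 0.

We work with the vertex ordering A < B < D < E < F < G < J. The simplices of K, each written with vertices in increasing order, are:

  0-simplices (7): A, B, D, E, F, G, J
  1-simplices (18): AB, AD, AE, AF, AG, AJ, BD, BE, BF, BG, BJ, DE, DF, DJ, EG, EJ, FG, GJ
  2-simplices (12): ABE, ABJ, ADE, ADF, AFG, AGJ, BDF, BDJ, BEG, BFG, DEJ, EGJ

Hence C_0 ≅ Z^7, C_1 ≅ Z^18, C_2 ≅ Z^12.

∂_1: C_1 → C_0 is given by ∂[p,q] = [q] − [p].
This gives a 7×18 integer matrix of rank 6; reducing to Smith normal form yields diagonal entries (1,1,1,1,1,1).

The boundary map ∂_2: C_2 → C_1 maps a triangle to the signed sum of its edges. For instance
  ∂BDF = DF − BF + BD,
  ∂AGJ = GJ − AJ + AG.
The resulting 18×12 matrix has rank 12, and its Smith normal form has invariant factors (1,1,1,1,1,1,1,1,1,1,1,2).

From H_k ≅ ker(∂_k) / im(∂_{k+1}) we obtain:

  H_0: rank C_0 − rank ∂_1 = 7 − 6 = 1, and the invariant factors of ∂_1 are all 1, so H_0 ≅ Z.
  H_1: rank ker ∂_1 − rank ∂_2 = (18 − 6) − 12 = 0, and ∂_2 has invariant factor 2 > 1, so H_1 ≅ Z_2.
  H_2: rank ker ∂_2 − rank ∂_3 = (12 − 12) − 0 = 0, and there is no ∂_3, so H_2 ≅ 0.

As a check, the Euler characteristic is 7 − 18 + 12 = 1, which agrees with 1 − 0 + 0 = 1.

Hence the Betti numbers are b_0 = 1, b_1 = 0, b_2 = 0.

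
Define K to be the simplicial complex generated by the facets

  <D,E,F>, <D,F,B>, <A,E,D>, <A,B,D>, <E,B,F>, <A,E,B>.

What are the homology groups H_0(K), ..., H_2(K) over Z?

We work with the vertex ordering A < B < D < E < F. The simplices of K, each written with vertices in increasing order, are:

  0-simplices (5): A, B, D, E, F
  1-simplices (9): AB, AD, AE, BD, BE, BF, DE, DF, EF
  2-simplices (6): ABD, ABE, ADE, BDF, BEF, DEF

giving chain groups C_0 ≅ Z^5, C_1 ≅ Z^9, C_2 ≅ Z^6.

Boundary ∂_1: C_1 → C_0 sends each edge [p,q] (with p < q) to q − p. For instance
  ∂DF = F − D.
This gives a 5×9 integer matrix of rank 4; reducing to Smith normal form yields diagonal entries (1,1,1,1).

The boundary map ∂_2: C_2 → C_1 acts by ∂[p,q,r] = [q,r] − [p,r] + [p,q]. For instance
  ∂BDF = DF − BF + BD,
  ∂BEF = EF − BF + BE.
The 9×6 boundary matrix has rank 5 and Smith normal form diag(1,1,1,1,1).

Now H_k = ker ∂_k / im ∂_{k+1}, so:

  H_0: rank C_0 − rank ∂_1 = 5 − 4 = 1, and the invariant factors of ∂_1 are all 1, so H_0 ≅ Z.
  H_1: rank ker ∂_1 − rank ∂_2 = (9 − 4) − 5 = 0, and the invariant factors of ∂_2 are all 1, so H_1 ≅ 0.
  H_2: rank ker ∂_2 − rank ∂_3 = (6 − 5) − 0 = 1, and there is no ∂_3, so H_2 ≅ Z.

As a check, the Euler characteristic is 5 − 9 + 6 = 2, which agrees with 1 − 0 + 1 = 2.

H_0 = Z,  H_1 = 0,  H_2 = Z.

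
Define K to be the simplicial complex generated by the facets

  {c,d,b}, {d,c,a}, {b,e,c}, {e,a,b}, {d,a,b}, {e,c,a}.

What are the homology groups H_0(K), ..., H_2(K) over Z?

H_0 ≅ Z,  H_1 = 0,  H_2 ≅ Z.

Take the total order a < b < c < d < e on the vertex set. Then K (dimension 2) consists of the simplices:

  0-simplices (5): a, b, c, d, e
  1-simplices (9): ab, ac, ad, ae, bc, bd, be, cd, ce
  2-simplices (6): abd, abe, acd, ace, bcd, bce

so the chain groups are C_0 ≅ Z^5, C_1 ≅ Z^9, C_2 ≅ Z^6.

The boundary map ∂_1: C_1 → C_0 maps an edge to its endpoints' difference, ∂[p,q] = q − p. For instance
  ∂bc = c − b.
This gives a 5×9 integer matrix of rank 4; reducing to Smith normal form yields diagonal entries (1,1,1,1).

∂_2: C_2 → C_1 sends each 2-simplex [p,q,r] to [q,r] − [p,r] + [p,q]. For instance
  ∂acd = cd − ad + ac,
  ∂bce = ce − be + bc.
As a 9×6 matrix over Z this has rank 5, with invariant factors (1,1,1,1,1).

Reading off H_k = ker ∂_k / im ∂_{k+1}:

  H_0: rank C_0 − rank ∂_1 = 5 − 4 = 1, and the invariant factors of ∂_1 are all 1, so H_0 = Z.
  H_1: rank ker ∂_1 − rank ∂_2 = (9 − 4) − 5 = 0, and the invariant factors of ∂_2 are all 1, so H_1 = 0.
  H_2: rank ker ∂_2 − rank ∂_3 = (6 − 5) − 0 = 1, and there is no ∂_3, so H_2 = Z.

(K is a triangulation of the 2-sphere S^2.)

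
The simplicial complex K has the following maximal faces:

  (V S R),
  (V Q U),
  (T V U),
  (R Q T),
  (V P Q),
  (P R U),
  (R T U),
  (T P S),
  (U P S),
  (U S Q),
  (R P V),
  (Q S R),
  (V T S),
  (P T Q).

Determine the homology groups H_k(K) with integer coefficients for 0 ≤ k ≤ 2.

H_0 ≅ Z,  H_1 ≅ Z^2,  H_2 ≅ Z.

Fix the vertex order P < Q < R < S < T < U < V and write every simplex with vertices in increasing order. Then dim K = 2 and the simplices of K are:

  0-simplices (7): P, Q, R, S, T, U, V
  1-simplices (21): PQ, PR, PS, PT, PU, PV, QR, QS, QT, QU, QV, RS, RT, RU, RV, ST, SU, SV, TU, TV, UV
  2-simplices (14): PQT, PQV, PRU, PRV, PST, PSU, QRS, QRT, QSU, QUV, RSV, RTU, STV, TUV

so the chain groups are C_0 ≅ Z^7, C_1 ≅ Z^21, C_2 ≅ Z^14.

The boundary map ∂_1: C_1 → C_0 is given by ∂[p,q] = [q] − [p].
The resulting 7×21 matrix has rank 6, and its Smith normal form has invariant factors (1,1,1,1,1,1).

The boundary map ∂_2: C_2 → C_1 maps a triangle to the signed sum of its edges. For instance
  ∂QRS = RS − QS + QR,
  ∂RSV = SV − RV + RS.
The resulting 21×14 matrix has rank 13, and its Smith normal form has invariant factors (1,1,1,1,1,1,1,1,1,1,1,1,1).

Computing H_k = (kernel of ∂_k) / (image of ∂_{k+1}):

  H_0: rank C_0 − rank ∂_1 = 7 − 6 = 1, and the invariant factors of ∂_1 are all 1, so H_0 ≅ Z.
  H_1: rank ker ∂_1 − rank ∂_2 = (21 − 6) − 13 = 2, and the invariant factors of ∂_2 are all 1, so H_1 ≅ Z^2.
  H_2: rank ker ∂_2 − rank ∂_3 = (14 − 13) − 0 = 1, and there is no ∂_3, so H_2 ≅ Z.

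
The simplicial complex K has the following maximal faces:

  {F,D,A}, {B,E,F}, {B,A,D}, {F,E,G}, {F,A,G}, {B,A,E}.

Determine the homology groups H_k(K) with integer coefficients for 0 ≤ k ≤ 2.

H_0 ≅ Z,  H_1 ≅ Z,  H_2 = 0.

Fix the vertex order A < B < D < E < F < G and write every simplex with vertices in increasing order. Then dim K = 2 and the simplices of K are:

  0-simplices (6): A, B, D, E, F, G
  1-simplices (12): AB, AD, AE, AF, AG, BD, BE, BF, DF, EF, EG, FG
  2-simplices (6): ABD, ABE, ADF, AFG, BEF, EFG

giving chain groups C_0 ≅ Z^6, C_1 ≅ Z^12, C_2 ≅ Z^6.

The boundary map ∂_1: C_1 → C_0 sends each edge [p,q] (with p < q) to q − p.
The resulting 6×12 matrix has rank 5, and its Smith normal form has invariant factors (1,1,1,1,1).

∂_2: C_2 → C_1 sends each 2-simplex [p,q,r] to [q,r] − [p,r] + [p,q]. For instance
  ∂ABE = BE − AE + AB,
  ∂AFG = FG − AG + AF.
This gives a 12×6 integer matrix of rank 6; reducing to Smith normal form yields diagonal entries (1,1,1,1,1,1).

Now H_k = ker ∂_k / im ∂_{k+1}, so:

  H_0: rank C_0 − rank ∂_1 = 6 − 5 = 1, and the invariant factors of ∂_1 are all 1, so H_0 = Z.
  H_1: rank ker ∂_1 − rank ∂_2 = (12 − 5) − 6 = 1, and the invariant factors of ∂_2 are all 1, so H_1 = Z.
  H_2: rank ker ∂_2 − rank ∂_3 = (6 − 6) − 0 = 0, and there is no ∂_3, so H_2 = 0.

(K is a triangulation of the cylinder S^1 x I.)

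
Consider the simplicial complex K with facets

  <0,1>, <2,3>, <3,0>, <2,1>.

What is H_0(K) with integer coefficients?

Order the vertices as 0 < 1 < 2 < 3. Listing each simplex with vertices in this order, K has dimension 1 with simplices:

  0-simplices (4): [0], [1], [2], [3]
  1-simplices (4): [0,1], [0,3], [1,2], [2,3]

giving chain groups C_0 ≅ Z^4, C_1 ≅ Z^4.

The boundary map ∂_1: C_1 → C_0 is given by ∂[p,q] = [q] − [p].
The resulting 4×4 matrix has rank 3, and its Smith normal form has invariant factors (1,1,1).

Reading off H_k = ker ∂_k / im ∂_{k+1}:

  H_0: rank C_0 − rank ∂_1 = 4 − 3 = 1, and the invariant factors of ∂_1 are all 1, so H_0 = Z.

H_0 ≅ Z.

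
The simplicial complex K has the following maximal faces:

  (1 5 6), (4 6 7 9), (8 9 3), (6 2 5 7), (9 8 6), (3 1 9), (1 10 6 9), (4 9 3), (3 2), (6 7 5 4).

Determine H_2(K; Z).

H_2 = 0.

Take the total order 1 < 2 < 3 < 4 < 5 < 6 < 7 < 8 < 9 < 10 on the vertex set. Then K (dimension 3) consists of the simplices:

  0-simplices (10): [1], [2], [3], [4], [5], [6], [7], [8], [9], [10]
  1-simplices (25): (25 of them)
  2-simplices (19): (19 of them)
  3-simplices (4): [1,6,9,10], [2,5,6,7], [4,5,6,7], [4,6,7,9]

Hence C_0 ≅ Z^10, C_1 ≅ Z^25, C_2 ≅ Z^19, C_3 ≅ Z^4.

The boundary map ∂_1: C_1 → C_0 maps an edge to its endpoints' difference, ∂[p,q] = q − p. For instance
  ∂[2,5] = [5] − [2].
The resulting 10×25 matrix has rank 9, and its Smith normal form has invariant factors (1,1,1,1,1,1,1,1,1).

Boundary ∂_2: C_2 → C_1 sends each 2-simplex [p,q,r] to [q,r] − [p,r] + [p,q]. For instance
  ∂[3,8,9] = [8,9] − [3,9] + [3,8],
  ∂[4,6,7] = [6,7] − [4,7] + [4,6].
The resulting 25×19 matrix has rank 15, and its Smith normal form has invariant factors (1,1,1,1,1,1,1,1,1,1,1,1,1,1,1).

∂_3: C_3 → C_2 sends each 3-simplex σ to the alternating sum Σ_i (−1)^i (σ with its i-th vertex removed). For instance
  ∂[4,5,6,7] = [5,6,7] − [4,6,7] + [4,5,7] − [4,5,6],
  ∂[1,6,9,10] = [6,9,10] − [1,9,10] + [1,6,10] − [1,6,9].
The resulting 19×4 matrix has rank 4, and its Smith normal form has invariant factors (1,1,1,1).

From H_k ≅ ker(∂_k) / im(∂_{k+1}) we obtain:

  H_2: rank ker ∂_2 − rank ∂_3 = (19 − 15) − 4 = 0, and the invariant factors of ∂_3 are all 1, so H_2 ≅ 0.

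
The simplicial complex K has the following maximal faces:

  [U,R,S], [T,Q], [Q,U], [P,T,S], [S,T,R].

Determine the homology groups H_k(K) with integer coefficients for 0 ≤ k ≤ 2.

Take the total order P < Q < R < S < T < U on the vertex set. Then K (dimension 2) consists of the simplices:

  0-simplices (6): P, Q, R, S, T, U
  1-simplices (9): PS, PT, QT, QU, RS, RT, RU, ST, SU
  2-simplices (3): PST, RST, RSU

giving chain groups C_0 ≅ Z^6, C_1 ≅ Z^9, C_2 ≅ Z^3.

The boundary map ∂_1: C_1 → C_0 is given by ∂[p,q] = [q] − [p]. For instance
  ∂QU = U − Q.
As a 6×9 matrix over Z this has rank 5, with invariant factors (1,1,1,1,1).

The boundary map ∂_2: C_2 → C_1 sends each 2-simplex [p,q,r] to [q,r] − [p,r] + [p,q]. For instance
  ∂RST = ST − RT + RS,
  ∂RSU = SU − RU + RS.
As a 9×3 matrix over Z this has rank 3, with invariant factors (1,1,1).

Computing H_k = (kernel of ∂_k) / (image of ∂_{k+1}):

  H_0: rank C_0 − rank ∂_1 = 6 − 5 = 1, and the invariant factors of ∂_1 are all 1, so H_0 ≅ Z.
  H_1: rank ker ∂_1 − rank ∂_2 = (9 − 5) − 3 = 1, and the invariant factors of ∂_2 are all 1, so H_1 ≅ Z.
  H_2: rank ker ∂_2 − rank ∂_3 = (3 − 3) − 0 = 0, and there is no ∂_3, so H_2 ≅ 0.

As a check, the Euler characteristic is 6 − 9 + 3 = 0, which agrees with 1 − 1 + 0 = 0.

H_0 = Z,  H_1 = Z,  H_2 = 0.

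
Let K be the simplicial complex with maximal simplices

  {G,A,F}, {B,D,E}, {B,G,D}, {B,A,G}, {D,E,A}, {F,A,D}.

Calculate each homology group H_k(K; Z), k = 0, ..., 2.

H_0 = Z,  H_1 = Z,  H_2 = 0.

We work with the vertex ordering A < B < D < E < F < G. The simplices of K, each written with vertices in increasing order, are:

  0-simplices (6): A, B, D, E, F, G
  1-simplices (12): AB, AD, AE, AF, AG, BD, BE, BG, DE, DF, DG, FG
  2-simplices (6): ABG, ADE, ADF, AFG, BDE, BDG

so the chain groups are C_0 ≅ Z^6, C_1 ≅ Z^12, C_2 ≅ Z^6.

Boundary ∂_1: C_1 → C_0 sends each edge [p,q] (with p < q) to q − p.
The 6×12 boundary matrix has rank 5 and Smith normal form diag(1,1,1,1,1).

Boundary ∂_2: C_2 → C_1 sends each 2-simplex [p,q,r] to [q,r] − [p,r] + [p,q]. For instance
  ∂BDE = DE − BE + BD,
  ∂ABG = BG − AG + AB.
As a 12×6 matrix over Z this has rank 6, with invariant factors (1,1,1,1,1,1).

Now H_k = ker ∂_k / im ∂_{k+1}, so:

  H_0: rank C_0 − rank ∂_1 = 6 − 5 = 1, and the invariant factors of ∂_1 are all 1, so H_0 ≅ Z.
  H_1: rank ker ∂_1 − rank ∂_2 = (12 − 5) − 6 = 1, and the invariant factors of ∂_2 are all 1, so H_1 ≅ Z.
  H_2: rank ker ∂_2 − rank ∂_3 = (6 − 6) − 0 = 0, and there is no ∂_3, so H_2 ≅ 0.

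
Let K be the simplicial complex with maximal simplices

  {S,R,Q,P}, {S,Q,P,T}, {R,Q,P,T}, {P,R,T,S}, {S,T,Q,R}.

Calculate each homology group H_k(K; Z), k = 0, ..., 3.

Fix the vertex order P < Q < R < S < T and write every simplex with vertices in increasing order. Then dim K = 3 and the simplices of K are:

  0-simplices (5): P, Q, R, S, T
  1-simplices (10): PQ, PR, PS, PT, QR, QS, QT, RS, RT, ST
  2-simplices (10): PQR, PQS, PQT, PRS, PRT, PST, QRS, QRT, QST, RST
  3-simplices (5): PQRS, PQRT, PQST, PRST, QRST

giving chain groups C_0 ≅ Z^5, C_1 ≅ Z^10, C_2 ≅ Z^10, C_3 ≅ Z^5.

The boundary map ∂_1: C_1 → C_0 is given by ∂[p,q] = [q] − [p].
The 5×10 boundary matrix has rank 4 and Smith normal form diag(1,1,1,1).

Boundary ∂_2: C_2 → C_1 sends each 2-simplex [p,q,r] to [q,r] − [p,r] + [p,q]. For instance
  ∂QRT = RT − QT + QR,
  ∂QST = ST − QT + QS.
This gives a 10×10 integer matrix of rank 6; reducing to Smith normal form yields diagonal entries (1,1,1,1,1,1).

∂_3: C_3 → C_2 sends each 3-simplex σ to the alternating sum Σ_i (−1)^i (σ with its i-th vertex removed). For instance
  ∂PQST = QST − PST + PQT − PQS,
  ∂PRST = RST − PST + PRT − PRS.
As a 10×5 matrix over Z this has rank 4, with invariant factors (1,1,1,1).

Now H_k = ker ∂_k / im ∂_{k+1}, so:

  H_0: rank C_0 − rank ∂_1 = 5 − 4 = 1, and the invariant factors of ∂_1 are all 1, so H_0 ≅ Z.
  H_1: rank ker ∂_1 − rank ∂_2 = (10 − 4) − 6 = 0, and the invariant factors of ∂_2 are all 1, so H_1 ≅ 0.
  H_2: rank ker ∂_2 − rank ∂_3 = (10 − 6) − 4 = 0, and the invariant factors of ∂_3 are all 1, so H_2 ≅ 0.
  H_3: rank ker ∂_3 − rank ∂_4 = (5 − 4) − 0 = 1, and there is no ∂_4, so H_3 ≅ Z.

As a check, the Euler characteristic is 5 − 10 + 10 − 5 = 0, which agrees with 1 − 0 + 0 − 1 = 0.
(K is a triangulation of the 3-sphere S^3.)

H_0 = Z,  H_1 = 0,  H_2 = 0,  H_3 = Z.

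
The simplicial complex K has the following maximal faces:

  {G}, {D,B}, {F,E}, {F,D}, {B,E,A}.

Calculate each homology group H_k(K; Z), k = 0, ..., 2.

H_0 ≅ Z^2,  H_1 ≅ Z,  H_2 = 0.

Fix the vertex order A < B < D < E < F < G and write every simplex with vertices in increasing order. Then dim K = 2 and the simplices of K are:

  0-simplices (6): A, B, D, E, F, G
  1-simplices (6): AB, AE, BD, BE, DF, EF
  2-simplices (1): ABE

so the chain groups are C_0 ≅ Z^6, C_1 ≅ Z^6, C_2 ≅ Z^1.

The boundary map ∂_1: C_1 → C_0 maps an edge to its endpoints' difference, ∂[p,q] = q − p.
The 6×6 boundary matrix has rank 4 and Smith normal form diag(1,1,1,1).

Boundary ∂_2: C_2 → C_1 acts by ∂[p,q,r] = [q,r] − [p,r] + [p,q]. For instance
  ∂ABE = BE − AE + AB.
The resulting 6×1 matrix has rank 1, and its Smith normal form has invariant factors (1).

Now H_k = ker ∂_k / im ∂_{k+1}, so:

  H_0: rank C_0 − rank ∂_1 = 6 − 4 = 2, and the invariant factors of ∂_1 are all 1, so H_0 = Z^2.
  H_1: rank ker ∂_1 − rank ∂_2 = (6 − 4) − 1 = 1, and the invariant factors of ∂_2 are all 1, so H_1 = Z.
  H_2: rank ker ∂_2 − rank ∂_3 = (1 − 1) − 0 = 0, and there is no ∂_3, so H_2 = 0.

As a check, the Euler characteristic is 6 − 6 + 1 = 1, which agrees with 2 − 1 + 0 = 1.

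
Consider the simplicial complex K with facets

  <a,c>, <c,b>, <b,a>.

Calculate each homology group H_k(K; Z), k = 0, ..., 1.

H_0 ≅ Z,  H_1 ≅ Z.

Take the total order a < b < c on the vertex set. Then K (dimension 1) consists of the simplices:

  0-simplices (3): a, b, c
  1-simplices (3): ab, ac, bc

giving chain groups C_0 ≅ Z^3, C_1 ≅ Z^3.

Boundary ∂_1: C_1 → C_0 sends each edge [p,q] (with p < q) to q − p. For instance
  ∂ac = c − a.
The resulting 3×3 matrix has rank 2, and its Smith normal form has invariant factors (1,1).

Computing H_k = (kernel of ∂_k) / (image of ∂_{k+1}):

  H_0: rank C_0 − rank ∂_1 = 3 − 2 = 1, and the invariant factors of ∂_1 are all 1, so H_0 ≅ Z.
  H_1: rank ker ∂_1 − rank ∂_2 = (3 − 2) − 0 = 1, and there is no ∂_2, so H_1 ≅ Z.

(K is a triangulation of the circle S^1.)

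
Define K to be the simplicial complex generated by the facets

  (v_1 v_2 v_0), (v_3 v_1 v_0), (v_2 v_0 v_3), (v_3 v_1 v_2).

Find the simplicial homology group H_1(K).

H_1 ≅ 0.

Take the total order v_0 < v_1 < v_2 < v_3 on the vertex set. Then K (dimension 2) consists of the simplices:

  0-simplices (4): [v_0], [v_1], [v_2], [v_3]
  1-simplices (6): [v_0,v_1], [v_0,v_2], [v_0,v_3], [v_1,v_2], [v_1,v_3], [v_2,v_3]
  2-simplices (4): [v_0,v_1,v_2], [v_0,v_1,v_3], [v_0,v_2,v_3], [v_1,v_2,v_3]

so the chain groups are C_0 ≅ Z^4, C_1 ≅ Z^6, C_2 ≅ Z^4.

The boundary map ∂_1: C_1 → C_0 maps an edge to its endpoints' difference, ∂[p,q] = q − p.
The 4×6 boundary matrix has rank 3 and Smith normal form diag(1,1,1).

∂_2: C_2 → C_1 maps a triangle to the signed sum of its edges. For instance
  ∂[v_1,v_2,v_3] = [v_2,v_3] − [v_1,v_3] + [v_1,v_2],
  ∂[v_0,v_1,v_3] = [v_1,v_3] − [v_0,v_3] + [v_0,v_1].
The 6×4 boundary matrix has rank 3 and Smith normal form diag(1,1,1).

Computing H_k = (kernel of ∂_k) / (image of ∂_{k+1}):

  H_1: rank ker ∂_1 − rank ∂_2 = (6 − 3) − 3 = 0, and the invariant factors of ∂_2 are all 1, so H_1 ≅ 0.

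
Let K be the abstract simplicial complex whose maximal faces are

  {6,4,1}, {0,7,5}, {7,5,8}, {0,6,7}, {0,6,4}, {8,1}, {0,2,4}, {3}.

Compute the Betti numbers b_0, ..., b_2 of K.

We work with the vertex ordering 0 < 1 < 2 < 3 < 4 < 5 < 6 < 7 < 8. The simplices of K, each written with vertices in increasing order, are:

  0-simplices (9): [0], [1], [2], [3], [4], [5], [6], [7], [8]
  1-simplices (14): [0,2], [0,4], [0,5], [0,6], [0,7], [1,4], [1,6], [1,8], [2,4], [4,6], [5,7], [5,8], [6,7], [7,8]
  2-simplices (6): [0,2,4], [0,4,6], [0,5,7], [0,6,7], [1,4,6], [5,7,8]

Hence C_0 ≅ Z^9, C_1 ≅ Z^14, C_2 ≅ Z^6.

∂_1: C_1 → C_0 maps an edge to its endpoints' difference, ∂[p,q] = q − p. For instance
  ∂[7,8] = [8] − [7].
The resulting 9×14 matrix has rank 7, and its Smith normal form has invariant factors (1,1,1,1,1,1,1).

Boundary ∂_2: C_2 → C_1 sends each 2-simplex [p,q,r] to [q,r] − [p,r] + [p,q]. For instance
  ∂[0,2,4] = [2,4] − [0,4] + [0,2],
  ∂[1,4,6] = [4,6] − [1,6] + [1,4].
This gives a 14×6 integer matrix of rank 6; reducing to Smith normal form yields diagonal entries (1,1,1,1,1,1).

Reading off H_k = ker ∂_k / im ∂_{k+1}:

  H_0: rank C_0 − rank ∂_1 = 9 − 7 = 2, and the invariant factors of ∂_1 are all 1, so H_0 ≅ Z^2.
  H_1: rank ker ∂_1 − rank ∂_2 = (14 − 7) − 6 = 1, and the invariant factors of ∂_2 are all 1, so H_1 ≅ Z.
  H_2: rank ker ∂_2 − rank ∂_3 = (6 − 6) − 0 = 0, and there is no ∂_3, so H_2 ≅ 0.

Hence the Betti numbers are b_0 = 2, b_1 = 1, b_2 = 0.

b_0 = 2, b_1 = 1, b_2 = 0.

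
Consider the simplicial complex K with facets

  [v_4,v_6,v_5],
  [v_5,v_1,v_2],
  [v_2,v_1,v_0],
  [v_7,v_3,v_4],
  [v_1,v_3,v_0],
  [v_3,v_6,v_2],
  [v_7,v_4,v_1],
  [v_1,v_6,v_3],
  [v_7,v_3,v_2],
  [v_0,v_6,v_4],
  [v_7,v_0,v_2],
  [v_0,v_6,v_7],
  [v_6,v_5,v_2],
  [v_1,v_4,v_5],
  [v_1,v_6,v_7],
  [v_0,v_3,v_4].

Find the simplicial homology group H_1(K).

Order the vertices as v_0 < v_1 < v_2 < v_3 < v_4 < v_5 < v_6 < v_7. Listing each simplex with vertices in this order, K has dimension 2 with simplices:

  0-simplices (8): [v_0], [v_1], [v_2], [v_3], [v_4], [v_5], [v_6], [v_7]
  1-simplices (24): (24 of them)
  2-simplices (16): (16 of them)

so the chain groups are C_0 ≅ Z^8, C_1 ≅ Z^24, C_2 ≅ Z^16.

∂_1: C_1 → C_0 sends each edge [p,q] (with p < q) to q − p. For instance
  ∂[v_0,v_3] = [v_3] − [v_0].
As a 8×24 matrix over Z this has rank 7, with invariant factors (1,1,1,1,1,1,1).

The boundary map ∂_2: C_2 → C_1 sends each 2-simplex [p,q,r] to [q,r] − [p,r] + [p,q]. For instance
  ∂[v_0,v_1,v_2] = [v_1,v_2] − [v_0,v_2] + [v_0,v_1],
  ∂[v_0,v_3,v_4] = [v_3,v_4] − [v_0,v_4] + [v_0,v_3].
The 24×16 boundary matrix has rank 15 and Smith normal form diag(1,1,1,1,1,1,1,1,1,1,1,1,1,1,1).

Now H_k = ker ∂_k / im ∂_{k+1}, so:

  H_1: rank ker ∂_1 − rank ∂_2 = (24 − 7) − 15 = 2, and the invariant factors of ∂_2 are all 1, so H_1 ≅ Z^2.

H_1 ≅ Z^2.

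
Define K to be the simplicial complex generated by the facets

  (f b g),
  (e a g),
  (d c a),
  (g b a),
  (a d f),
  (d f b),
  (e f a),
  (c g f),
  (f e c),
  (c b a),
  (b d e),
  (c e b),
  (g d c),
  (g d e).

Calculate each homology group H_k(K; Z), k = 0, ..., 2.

Take the total order a < b < c < d < e < f < g on the vertex set. Then K (dimension 2) consists of the simplices:

  0-simplices (7): a, b, c, d, e, f, g
  1-simplices (21): ab, ac, ad, ae, af, ag, bc, bd, be, bf, bg, cd, ce, cf, cg, de, df, dg, ef, eg, fg
  2-simplices (14): abc, abg, acd, adf, aef, aeg, bce, bde, bdf, bfg, cdg, cef, cfg, deg

giving chain groups C_0 ≅ Z^7, C_1 ≅ Z^21, C_2 ≅ Z^14.

The boundary map ∂_1: C_1 → C_0 maps an edge to its endpoints' difference, ∂[p,q] = q − p.
As a 7×21 matrix over Z this has rank 6, with invariant factors (1,1,1,1,1,1).

The boundary map ∂_2: C_2 → C_1 acts by ∂[p,q,r] = [q,r] − [p,r] + [p,q]. For instance
  ∂cdg = dg − cg + cd,
  ∂aef = ef − af + ae.
The 21×14 boundary matrix has rank 13 and Smith normal form diag(1,1,1,1,1,1,1,1,1,1,1,1,1).

Reading off H_k = ker ∂_k / im ∂_{k+1}:

  H_0: rank C_0 − rank ∂_1 = 7 − 6 = 1, and the invariant factors of ∂_1 are all 1, so H_0 = Z.
  H_1: rank ker ∂_1 − rank ∂_2 = (21 − 6) − 13 = 2, and the invariant factors of ∂_2 are all 1, so H_1 = Z^2.
  H_2: rank ker ∂_2 − rank ∂_3 = (14 − 13) − 0 = 1, and there is no ∂_3, so H_2 = Z.

H_0 ≅ Z,  H_1 ≅ Z^2,  H_2 ≅ Z.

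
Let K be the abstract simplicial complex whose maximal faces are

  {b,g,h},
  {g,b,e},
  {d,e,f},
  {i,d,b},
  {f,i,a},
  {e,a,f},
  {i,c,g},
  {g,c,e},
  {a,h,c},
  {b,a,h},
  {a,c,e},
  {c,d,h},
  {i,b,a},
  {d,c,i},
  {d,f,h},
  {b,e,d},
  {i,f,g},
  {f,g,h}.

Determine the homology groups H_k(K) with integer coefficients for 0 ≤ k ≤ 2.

Take the total order a < b < c < d < e < f < g < h < i on the vertex set. Then K (dimension 2) consists of the simplices:

  0-simplices (9): a, b, c, d, e, f, g, h, i
  1-simplices (27): ab, ac, ae, af, ah, ai, bd, be, bg, bh, bi, cd, ce, cg, ch, ci, de, df, dh, di, ef, eg, fg, fh, fi, gh, gi
  2-simplices (18): abh, abi, ace, ach, aef, afi, bde, bdi, beg, bgh, cdh, cdi, ceg, cgi, def, dfh, fgh, fgi

giving chain groups C_0 ≅ Z^9, C_1 ≅ Z^27, C_2 ≅ Z^18.

Boundary ∂_1: C_1 → C_0 maps an edge to its endpoints' difference, ∂[p,q] = q − p. For instance
  ∂di = i − d.
The 9×27 boundary matrix has rank 8 and Smith normal form diag(1,1,1,1,1,1,1,1).

∂_2: C_2 → C_1 acts by ∂[p,q,r] = [q,r] − [p,r] + [p,q]. For instance
  ∂aef = ef − af + ae,
  ∂abi = bi − ai + ab.
The 27×18 boundary matrix has rank 17 and Smith normal form diag(1,1,1,1,1,1,1,1,1,1,1,1,1,1,1,1,1).

From H_k ≅ ker(∂_k) / im(∂_{k+1}) we obtain:

  H_0: rank C_0 − rank ∂_1 = 9 − 8 = 1, and the invariant factors of ∂_1 are all 1, so H_0 ≅ Z.
  H_1: rank ker ∂_1 − rank ∂_2 = (27 − 8) − 17 = 2, and the invariant factors of ∂_2 are all 1, so H_1 ≅ Z^2.
  H_2: rank ker ∂_2 − rank ∂_3 = (18 − 17) − 0 = 1, and there is no ∂_3, so H_2 ≅ Z.

(K is a triangulation of the torus T^2.)

H_0 = Z,  H_1 = Z^2,  H_2 = Z.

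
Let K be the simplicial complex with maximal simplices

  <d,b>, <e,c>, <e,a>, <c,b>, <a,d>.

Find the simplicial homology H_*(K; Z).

Fix the vertex order a < b < c < d < e and write every simplex with vertices in increasing order. Then dim K = 1 and the simplices of K are:

  0-simplices (5): a, b, c, d, e
  1-simplices (5): ad, ae, bc, bd, ce

giving chain groups C_0 ≅ Z^5, C_1 ≅ Z^5.

∂_1: C_1 → C_0 sends each edge [p,q] (with p < q) to q − p. For instance
  ∂bd = d − b.
The 5×5 boundary matrix has rank 4 and Smith normal form diag(1,1,1,1).

Now H_k = ker ∂_k / im ∂_{k+1}, so:

  H_0: rank C_0 − rank ∂_1 = 5 − 4 = 1, and the invariant factors of ∂_1 are all 1, so H_0 ≅ Z.
  H_1: rank ker ∂_1 − rank ∂_2 = (5 − 4) − 0 = 1, and there is no ∂_2, so H_1 ≅ Z.

As a check, the Euler characteristic is 5 − 5 = 0, which agrees with 1 − 1 = 0.

H_0 = Z,  H_1 = Z.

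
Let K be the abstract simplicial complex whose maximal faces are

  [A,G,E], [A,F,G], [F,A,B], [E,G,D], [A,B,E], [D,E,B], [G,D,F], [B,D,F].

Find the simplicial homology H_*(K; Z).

H_0 = Z,  H_1 = 0,  H_2 = Z.

Fix the vertex order A < B < D < E < F < G and write every simplex with vertices in increasing order. Then dim K = 2 and the simplices of K are:

  0-simplices (6): A, B, D, E, F, G
  1-simplices (12): AB, AE, AF, AG, BD, BE, BF, DE, DF, DG, EG, FG
  2-simplices (8): ABE, ABF, AEG, AFG, BDE, BDF, DEG, DFG

Hence C_0 ≅ Z^6, C_1 ≅ Z^12, C_2 ≅ Z^8.

Boundary ∂_1: C_1 → C_0 is given by ∂[p,q] = [q] − [p].
The 6×12 boundary matrix has rank 5 and Smith normal form diag(1,1,1,1,1).

∂_2: C_2 → C_1 sends each 2-simplex [p,q,r] to [q,r] − [p,r] + [p,q]. For instance
  ∂AEG = EG − AG + AE,
  ∂BDF = DF − BF + BD.
As a 12×8 matrix over Z this has rank 7, with invariant factors (1,1,1,1,1,1,1).

Now H_k = ker ∂_k / im ∂_{k+1}, so:

  H_0: rank C_0 − rank ∂_1 = 6 − 5 = 1, and the invariant factors of ∂_1 are all 1, so H_0 = Z.
  H_1: rank ker ∂_1 − rank ∂_2 = (12 − 5) − 7 = 0, and the invariant factors of ∂_2 are all 1, so H_1 = 0.
  H_2: rank ker ∂_2 − rank ∂_3 = (8 − 7) − 0 = 1, and there is no ∂_3, so H_2 = Z.

As a check, the Euler characteristic is 6 − 12 + 8 = 2, which agrees with 1 − 0 + 1 = 2.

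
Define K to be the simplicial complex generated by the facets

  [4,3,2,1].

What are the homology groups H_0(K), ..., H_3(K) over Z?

H_0 ≅ Z,  H_1 = 0,  H_2 = 0,  H_3 = 0.

Order the vertices as 1 < 2 < 3 < 4. Listing each simplex with vertices in this order, K has dimension 3 with simplices:

  0-simplices (4): [1], [2], [3], [4]
  1-simplices (6): [1,2], [1,3], [1,4], [2,3], [2,4], [3,4]
  2-simplices (4): [1,2,3], [1,2,4], [1,3,4], [2,3,4]
  3-simplices (1): [1,2,3,4]

Hence C_0 ≅ Z^4, C_1 ≅ Z^6, C_2 ≅ Z^4, C_3 ≅ Z^1.

∂_1: C_1 → C_0 maps an edge to its endpoints' difference, ∂[p,q] = q − p.
This gives a 4×6 integer matrix of rank 3; reducing to Smith normal form yields diagonal entries (1,1,1).

The boundary map ∂_2: C_2 → C_1 sends each 2-simplex [p,q,r] to [q,r] − [p,r] + [p,q]. For instance
  ∂[1,2,4] = [2,4] − [1,4] + [1,2],
  ∂[1,3,4] = [3,4] − [1,4] + [1,3].
This gives a 6×4 integer matrix of rank 3; reducing to Smith normal form yields diagonal entries (1,1,1).

The boundary map ∂_3: C_3 → C_2 sends each 3-simplex σ to the alternating sum Σ_i (−1)^i (σ with its i-th vertex removed). For instance
  ∂[1,2,3,4] = [2,3,4] − [1,3,4] + [1,2,4] − [1,2,3].
As a 4×1 matrix over Z this has rank 1, with invariant factors (1).

Reading off H_k = ker ∂_k / im ∂_{k+1}:

  H_0: rank C_0 − rank ∂_1 = 4 − 3 = 1, and the invariant factors of ∂_1 are all 1, so H_0 ≅ Z.
  H_1: rank ker ∂_1 − rank ∂_2 = (6 − 3) − 3 = 0, and the invariant factors of ∂_2 are all 1, so H_1 ≅ 0.
  H_2: rank ker ∂_2 − rank ∂_3 = (4 − 3) − 1 = 0, and the invariant factors of ∂_3 are all 1, so H_2 ≅ 0.
  H_3: rank ker ∂_3 − rank ∂_4 = (1 − 1) − 0 = 0, and there is no ∂_4, so H_3 ≅ 0.

As a check, the Euler characteristic is 4 − 6 + 4 − 1 = 1, which agrees with 1 − 0 + 0 − 0 = 1.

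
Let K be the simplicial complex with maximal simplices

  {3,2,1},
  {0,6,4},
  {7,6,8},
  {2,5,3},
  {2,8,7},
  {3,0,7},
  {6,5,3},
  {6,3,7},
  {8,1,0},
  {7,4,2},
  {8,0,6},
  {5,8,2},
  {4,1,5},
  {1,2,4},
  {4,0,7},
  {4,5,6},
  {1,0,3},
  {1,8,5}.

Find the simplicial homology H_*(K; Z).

H_0 = Z,  H_1 = Z ⊕ Z/2Z,  H_2 = 0.

Order the vertices as 0 < 1 < 2 < 3 < 4 < 5 < 6 < 7 < 8. Listing each simplex with vertices in this order, K has dimension 2 with simplices:

  0-simplices (9): [0], [1], [2], [3], [4], [5], [6], [7], [8]
  1-simplices (27): (27 of them)
  2-simplices (18): [0,1,3], [0,1,8], [0,3,7], [0,4,6], [0,4,7], [0,6,8], [1,2,3], [1,2,4], [1,4,5], [1,5,8], [2,3,5], [2,4,7], [2,5,8], [2,7,8], [3,5,6], [3,6,7], [4,5,6], [6,7,8]

Hence C_0 ≅ Z^9, C_1 ≅ Z^27, C_2 ≅ Z^18.

Boundary ∂_1: C_1 → C_0 sends each edge [p,q] (with p < q) to q − p.
The resulting 9×27 matrix has rank 8, and its Smith normal form has invariant factors (1,1,1,1,1,1,1,1).

The boundary map ∂_2: C_2 → C_1 sends each 2-simplex [p,q,r] to [q,r] − [p,r] + [p,q]. For instance
  ∂[2,5,8] = [5,8] − [2,8] + [2,5],
  ∂[0,4,7] = [4,7] − [0,7] + [0,4].
The resulting 27×18 matrix has rank 18, and its Smith normal form has invariant factors (1,1,1,1,1,1,1,1,1,1,1,1,1,1,1,1,1,2).

Now H_k = ker ∂_k / im ∂_{k+1}, so:

  H_0: rank C_0 − rank ∂_1 = 9 − 8 = 1, and the invariant factors of ∂_1 are all 1, so H_0 = Z.
  H_1: rank ker ∂_1 − rank ∂_2 = (27 − 8) − 18 = 1, and ∂_2 has invariant factor 2 > 1, so H_1 = Z ⊕ Z/2Z.
  H_2: rank ker ∂_2 − rank ∂_3 = (18 − 18) − 0 = 0, and there is no ∂_3, so H_2 = 0.

As a check, the Euler characteristic is 9 − 27 + 18 = 0, which agrees with 1 − 1 + 0 = 0.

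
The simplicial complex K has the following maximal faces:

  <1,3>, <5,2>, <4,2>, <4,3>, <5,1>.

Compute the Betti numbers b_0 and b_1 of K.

b_0 = 1, b_1 = 1.

Order the vertices as 1 < 2 < 3 < 4 < 5. Listing each simplex with vertices in this order, K has dimension 1 with simplices:

  0-simplices (5): [1], [2], [3], [4], [5]
  1-simplices (5): [1,3], [1,5], [2,4], [2,5], [3,4]

so the chain groups are C_0 ≅ Z^5, C_1 ≅ Z^5.

The boundary map ∂_1: C_1 → C_0 is given by ∂[p,q] = [q] − [p]. For instance
  ∂[1,5] = [5] − [1].
The resulting 5×5 matrix has rank 4, and its Smith normal form has invariant factors (1,1,1,1).

Reading off H_k = ker ∂_k / im ∂_{k+1}:

  H_0: rank C_0 − rank ∂_1 = 5 − 4 = 1, and the invariant factors of ∂_1 are all 1, so H_0 = Z.
  H_1: rank ker ∂_1 − rank ∂_2 = (5 − 4) − 0 = 1, and there is no ∂_2, so H_1 = Z.

(K is a triangulation of the circle S^1.)

Hence the Betti numbers are b_0 = 1, b_1 = 1.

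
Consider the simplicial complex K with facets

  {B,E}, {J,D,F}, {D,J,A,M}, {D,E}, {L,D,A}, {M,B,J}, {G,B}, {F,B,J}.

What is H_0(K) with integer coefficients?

Order the vertices as A < B < D < E < F < G < J < L < M. Listing each simplex with vertices in this order, K has dimension 3 with simplices:

  0-simplices (9): A, B, D, E, F, G, J, L, M
  1-simplices (16): AD, AJ, AL, AM, BE, BF, BG, BJ, BM, DE, DF, DJ, DL, DM, FJ, JM
  2-simplices (8): ADJ, ADL, ADM, AJM, BFJ, BJM, DFJ, DJM
  3-simplices (1): ADJM

Hence C_0 ≅ Z^9, C_1 ≅ Z^16, C_2 ≅ Z^8, C_3 ≅ Z^1.

∂_1: C_1 → C_0 maps an edge to its endpoints' difference, ∂[p,q] = q − p. For instance
  ∂AD = D − A.
This gives a 9×16 integer matrix of rank 8; reducing to Smith normal form yields diagonal entries (1,1,1,1,1,1,1,1).

∂_2: C_2 → C_1 maps a triangle to the signed sum of its edges. For instance
  ∂ADL = DL − AL + AD,
  ∂AJM = JM − AM + AJ.
This gives a 16×8 integer matrix of rank 7; reducing to Smith normal form yields diagonal entries (1,1,1,1,1,1,1).

The boundary map ∂_3: C_3 → C_2 sends each 3-simplex σ to the alternating sum Σ_i (−1)^i (σ with its i-th vertex removed). For instance
  ∂ADJM = DJM − AJM + ADM − ADJ.
This gives a 8×1 integer matrix of rank 1; reducing to Smith normal form yields diagonal entries (1).

Reading off H_k = ker ∂_k / im ∂_{k+1}:

  H_0: rank C_0 − rank ∂_1 = 9 − 8 = 1, and the invariant factors of ∂_1 are all 1, so H_0 = Z.

H_0 = Z.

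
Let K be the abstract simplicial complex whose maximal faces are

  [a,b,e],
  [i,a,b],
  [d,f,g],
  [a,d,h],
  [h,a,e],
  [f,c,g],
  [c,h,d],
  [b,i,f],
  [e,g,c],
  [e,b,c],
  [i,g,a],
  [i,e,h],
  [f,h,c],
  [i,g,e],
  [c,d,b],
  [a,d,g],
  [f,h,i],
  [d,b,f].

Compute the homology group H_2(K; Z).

We work with the vertex ordering a < b < c < d < e < f < g < h < i. The simplices of K, each written with vertices in increasing order, are:

  0-simplices (9): a, b, c, d, e, f, g, h, i
  1-simplices (27): ab, ad, ae, ag, ah, ai, bc, bd, be, bf, bi, cd, ce, cf, cg, ch, df, dg, dh, eg, eh, ei, fg, fh, fi, gi, hi
  2-simplices (18): abe, abi, adg, adh, aeh, agi, bcd, bce, bdf, bfi, cdh, ceg, cfg, cfh, dfg, egi, ehi, fhi

Hence C_0 ≅ Z^9, C_1 ≅ Z^27, C_2 ≅ Z^18.

The boundary map ∂_1: C_1 → C_0 sends each edge [p,q] (with p < q) to q − p. For instance
  ∂df = f − d.
This gives a 9×27 integer matrix of rank 8; reducing to Smith normal form yields diagonal entries (1,1,1,1,1,1,1,1).

Boundary ∂_2: C_2 → C_1 sends each 2-simplex [p,q,r] to [q,r] − [p,r] + [p,q]. For instance
  ∂agi = gi − ai + ag,
  ∂adg = dg − ag + ad.
The 27×18 boundary matrix has rank 18 and Smith normal form diag(1,1,1,1,1,1,1,1,1,1,1,1,1,1,1,1,1,2).

From H_k ≅ ker(∂_k) / im(∂_{k+1}) we obtain:

  H_2: rank ker ∂_2 − rank ∂_3 = (18 − 18) − 0 = 0, and there is no ∂_3, so H_2 ≅ 0.

H_2 ≅ 0.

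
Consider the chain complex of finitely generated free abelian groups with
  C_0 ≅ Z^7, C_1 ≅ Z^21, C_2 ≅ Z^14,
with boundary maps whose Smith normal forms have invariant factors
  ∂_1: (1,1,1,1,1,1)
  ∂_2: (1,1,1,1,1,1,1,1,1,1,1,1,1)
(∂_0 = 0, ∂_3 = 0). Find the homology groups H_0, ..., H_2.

H_0 ≅ Z,  H_1 ≅ Z^2,  H_2 ≅ Z.

H_0: b_0 = 7 − 0 − 6 = 1; torsion from ∂_1 factors > 1: none. So H_0 ≅ Z.
H_1: b_1 = 21 − 6 − 13 = 2; torsion from ∂_2 factors > 1: none. So H_1 ≅ Z^2.
H_2: b_2 = 14 − 13 − 0 = 1; torsion from ∂_3 factors > 1: none. So H_2 ≅ Z.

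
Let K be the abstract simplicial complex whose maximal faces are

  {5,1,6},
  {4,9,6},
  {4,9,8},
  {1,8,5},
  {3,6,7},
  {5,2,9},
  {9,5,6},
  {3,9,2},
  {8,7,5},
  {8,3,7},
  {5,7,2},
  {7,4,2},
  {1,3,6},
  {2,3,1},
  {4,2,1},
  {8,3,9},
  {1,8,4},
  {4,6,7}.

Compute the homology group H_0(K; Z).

H_0 ≅ Z.

We work with the vertex ordering 1 < 2 < 3 < 4 < 5 < 6 < 7 < 8 < 9. The simplices of K, each written with vertices in increasing order, are:

  0-simplices (9): [1], [2], [3], [4], [5], [6], [7], [8], [9]
  1-simplices (27): (27 of them)
  2-simplices (18): [1,2,3], [1,2,4], [1,3,6], [1,4,8], [1,5,6], [1,5,8], [2,3,9], [2,4,7], [2,5,7], [2,5,9], [3,6,7], [3,7,8], [3,8,9], [4,6,7], [4,6,9], [4,8,9], [5,6,9], [5,7,8]

giving chain groups C_0 ≅ Z^9, C_1 ≅ Z^27, C_2 ≅ Z^18.

Boundary ∂_1: C_1 → C_0 is given by ∂[p,q] = [q] − [p]. For instance
  ∂[2,4] = [4] − [2].
The 9×27 boundary matrix has rank 8 and Smith normal form diag(1,1,1,1,1,1,1,1).

∂_2: C_2 → C_1 maps a triangle to the signed sum of its edges. For instance
  ∂[1,3,6] = [3,6] − [1,6] + [1,3],
  ∂[5,6,9] = [6,9] − [5,9] + [5,6].
This gives a 27×18 integer matrix of rank 17; reducing to Smith normal form yields diagonal entries (1,1,1,1,1,1,1,1,1,1,1,1,1,1,1,1,1).

Now H_k = ker ∂_k / im ∂_{k+1}, so:

  H_0: rank C_0 − rank ∂_1 = 9 − 8 = 1, and the invariant factors of ∂_1 are all 1, so H_0 ≅ Z.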